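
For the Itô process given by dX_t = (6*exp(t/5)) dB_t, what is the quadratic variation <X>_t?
<X>_t = 90*exp(2*t/5) - 90

For an Itô process dX_t = a(t) dt + b(t) dB_t, the quadratic variation is <X>_t = int_0^t b(s)^2 ds (the drift term does not contribute). Here b(s) = 6*exp(s/5), so
  b(s)^2 = 36*exp(2*s/5).
Integrating from 0 to t:
  <X>_t = int_0^t (36*exp(2*s/5)) ds = 90*exp(2*t/5) - 90.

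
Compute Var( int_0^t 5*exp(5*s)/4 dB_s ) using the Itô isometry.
Var = 5*exp(10*t)/32 - 5/32

The Itô integral of a deterministic integrand f(s) has mean 0 because each increment f(s) * (B_{s+ds} - B_s) has mean 0. By the Itô isometry:
  Var( int_0^t f(s) dB_s ) = E[ (int_0^t f(s) dB_s)^2 ] = int_0^t f(s)^2 ds.
Here f(s) = 5*exp(5*s)/4, so f(s)^2 = 25*exp(10*s)/16. Integrate:
  int_0^t (25*exp(10*s)/16) ds = 5*exp(10*t)/32 - 5/32.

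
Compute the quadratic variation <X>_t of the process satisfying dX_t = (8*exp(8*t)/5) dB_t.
<X>_t = 4*exp(16*t)/25 - 4/25

For an Itô process dX_t = a(t) dt + b(t) dB_t, the quadratic variation is <X>_t = int_0^t b(s)^2 ds (the drift term does not contribute). Here b(s) = 8*exp(8*s)/5, so
  b(s)^2 = 64*exp(16*s)/25.
Integrating from 0 to t:
  <X>_t = int_0^t (64*exp(16*s)/25) ds = 4*exp(16*t)/25 - 4/25.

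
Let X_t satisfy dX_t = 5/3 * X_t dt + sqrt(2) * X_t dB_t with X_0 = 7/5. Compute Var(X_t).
Var(X_t) = 49*(exp(2*t) - 1)*exp(10*t/3)/25

For GBM dX = mu X dt + sigma X dB with X_0 = x_0, apply Itô to Y = log X: dY = (mu - sigma^2/2) dt + sigma dB, so Y_t = log(x_0) + (mu - sigma^2/2) t + sigma B_t and hence X_t = x_0 * exp((mu - sigma^2/2) t + sigma B_t).
With mu = 5/3, sigma = sqrt(2), x_0 = 7/5, this gives:
  X_t = 7/5 * exp((2/3) * t + (sqrt(2)) * B_t).
Since sigma*B_t ~ Normal(0, sigma^2 t), E[exp(sigma*B_t)] = exp(sigma^2 t / 2); so E[X_t] = x_0 * exp((mu - sigma^2/2) t) * exp(sigma^2 t / 2) = x_0 * exp(mu t) = 7*exp(5*t/3)/5.
Var(X_t) = E[X_t^2] - (E[X_t])^2 = x_0^2 * exp(2 mu t) * (exp(sigma^2 t) - 1) = 49*(exp(2*t) - 1)*exp(10*t/3)/25.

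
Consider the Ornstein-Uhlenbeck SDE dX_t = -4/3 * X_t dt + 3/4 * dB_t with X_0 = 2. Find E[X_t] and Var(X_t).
E[X_t] = 2*exp(-4*t/3); Var(X_t) = 27/128 - 27*exp(-8*t/3)/128

The OU SDE dX = -theta X dt + sigma dB admits the integrating factor exp(theta t): d(exp(theta t) X_t) = sigma exp(theta t) dB_t. Integrating from 0 to t:
  X_t = x_0 * exp(-theta t) + sigma * int_0^t exp(-theta (t-s)) dB_s.
The Itô integral has mean 0 and (by the Itô isometry) variance sigma^2 * int_0^t exp(-2 theta (t - s)) ds = sigma^2 * (1 - exp(-2 theta t)) / (2 theta).
With theta = 4/3, sigma = 3/4, x_0 = 2:
  E[X_t] = 2 * exp(-4/3 t) = 2*exp(-4*t/3)
  Var(X_t) = (3/4)^2 * (1 - exp(-2*4/3 t)) / (2 * 4/3) = 27/128 - 27*exp(-8*t/3)/128.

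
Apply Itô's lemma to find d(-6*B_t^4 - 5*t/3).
d(-6*B_t^4 - 5*t/3) = (-36*B_t^2 - 5/3) dt + (-24*B_t^3) dB_t

Itô's formula for f(t, x): d f(t, B_t) = (f_t + (1/2) f_xx) dt + f_x dB_t. Compute partials of f(t, x) = -5*t/3 - 6*x^4:
  f_t(t,x)  = -5/3
  f_x(t,x)  = -24*x^3
  f_xx(t,x) = -72*x^2
Assemble drift = f_t + (1/2) f_xx = -36*x^2 - 5/3 and diffusion = f_x = -24*x^3. Substituting x = B_t:
  d(-6*B_t^4 - 5*t/3) = (-36*B_t^2 - 5/3) dt + (-24*B_t^3) dB_t.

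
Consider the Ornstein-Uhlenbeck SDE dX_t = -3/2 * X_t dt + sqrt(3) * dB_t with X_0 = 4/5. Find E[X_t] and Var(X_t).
E[X_t] = 4*exp(-3*t/2)/5; Var(X_t) = 1 - exp(-3*t)

The OU SDE dX = -theta X dt + sigma dB admits the integrating factor exp(theta t): d(exp(theta t) X_t) = sigma exp(theta t) dB_t. Integrating from 0 to t:
  X_t = x_0 * exp(-theta t) + sigma * int_0^t exp(-theta (t-s)) dB_s.
The Itô integral has mean 0 and (by the Itô isometry) variance sigma^2 * int_0^t exp(-2 theta (t - s)) ds = sigma^2 * (1 - exp(-2 theta t)) / (2 theta).
With theta = 3/2, sigma = sqrt(3), x_0 = 4/5:
  E[X_t] = 4/5 * exp(-3/2 t) = 4*exp(-3*t/2)/5
  Var(X_t) = (sqrt(3))^2 * (1 - exp(-2*3/2 t)) / (2 * 3/2) = 1 - exp(-3*t).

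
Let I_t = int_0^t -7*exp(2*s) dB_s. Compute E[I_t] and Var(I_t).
E[I_t] = 0; Var(I_t) = 49*exp(4*t)/4 - 49/4

The Itô integral of a deterministic integrand f(s) has mean 0 because each increment f(s) * (B_{s+ds} - B_s) has mean 0. By the Itô isometry:
  Var( int_0^t f(s) dB_s ) = E[ (int_0^t f(s) dB_s)^2 ] = int_0^t f(s)^2 ds.
Here f(s) = -7*exp(2*s), so f(s)^2 = 49*exp(4*s). Integrate:
  int_0^t (49*exp(4*s)) ds = 49*exp(4*t)/4 - 49/4.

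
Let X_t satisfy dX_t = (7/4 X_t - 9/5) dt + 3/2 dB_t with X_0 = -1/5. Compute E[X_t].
E[X_t] = 36/35 - 43*exp(7*t/4)/35

Taking expectations and using E[dB_t] = 0, the mean m(t) = E[X_t] satisfies the ODE m'(t) = a m(t) + b with m(0) = x_0. With a = 7/4, b = -9/5, x_0 = -1/5, the solution is
  m(t) = x_0 * exp(a t) + (b/a) * (exp(a t) - 1)
       = (-1/5) * exp((7/4) t) + ((-9/5)/(7/4)) * (exp((7/4) t) - 1)
       = 36/35 - 43*exp(7*t/4)/35.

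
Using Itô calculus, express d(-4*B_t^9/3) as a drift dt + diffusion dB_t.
d(-4*B_t^9/3) = (-48*B_t^7) dt + (-12*B_t^8) dB_t

Itô's formula for f(B_t) gives d f(B_t) = f'(B_t) dB_t + (1/2) f''(B_t) dt. Compute derivatives of f(x) = -4*x^9/3:
  f'(x)  = -12*x^8
  f''(x) = -96*x^7
Substitute x = B_t and multiply the f'' term by 1/2:
  drift     = (1/2) * (-96*x^7) evaluated at B_t = -48*B_t^7
  diffusion = (-12*x^8) evaluated at B_t = -12*B_t^8
Therefore d(-4*B_t^9/3) = (-48*B_t^7) dt + (-12*B_t^8) dB_t.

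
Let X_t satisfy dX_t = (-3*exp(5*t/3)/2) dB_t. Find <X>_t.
<X>_t = 27*exp(10*t/3)/40 - 27/40

For an Itô process dX_t = a(t) dt + b(t) dB_t, the quadratic variation is <X>_t = int_0^t b(s)^2 ds (the drift term does not contribute). Here b(s) = -3*exp(5*s/3)/2, so
  b(s)^2 = 9*exp(10*s/3)/4.
Integrating from 0 to t:
  <X>_t = int_0^t (9*exp(10*s/3)/4) ds = 27*exp(10*t/3)/40 - 27/40.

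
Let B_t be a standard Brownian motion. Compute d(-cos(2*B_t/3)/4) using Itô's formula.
d(-cos(2*B_t/3)/4) = (cos(2*B_t/3)/18) dt + (sin(2*B_t/3)/6) dB_t

Itô's formula for f(B_t) gives d f(B_t) = f'(B_t) dB_t + (1/2) f''(B_t) dt. Compute derivatives of f(x) = -cos(2*x/3)/4:
  f'(x)  = sin(2*x/3)/6
  f''(x) = cos(2*x/3)/9
Substitute x = B_t and multiply the f'' term by 1/2:
  drift     = (1/2) * (cos(2*x/3)/9) evaluated at B_t = cos(2*B_t/3)/18
  diffusion = (sin(2*x/3)/6) evaluated at B_t = sin(2*B_t/3)/6
Therefore d(-cos(2*B_t/3)/4) = (cos(2*B_t/3)/18) dt + (sin(2*B_t/3)/6) dB_t.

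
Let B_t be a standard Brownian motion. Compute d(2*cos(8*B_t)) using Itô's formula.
d(2*cos(8*B_t)) = (-64*cos(8*B_t)) dt + (-16*sin(8*B_t)) dB_t

Itô's formula for f(B_t) gives d f(B_t) = f'(B_t) dB_t + (1/2) f''(B_t) dt. Compute derivatives of f(x) = 2*cos(8*x):
  f'(x)  = -16*sin(8*x)
  f''(x) = -128*cos(8*x)
Substitute x = B_t and multiply the f'' term by 1/2:
  drift     = (1/2) * (-128*cos(8*x)) evaluated at B_t = -64*cos(8*B_t)
  diffusion = (-16*sin(8*x)) evaluated at B_t = -16*sin(8*B_t)
Therefore d(2*cos(8*B_t)) = (-64*cos(8*B_t)) dt + (-16*sin(8*B_t)) dB_t.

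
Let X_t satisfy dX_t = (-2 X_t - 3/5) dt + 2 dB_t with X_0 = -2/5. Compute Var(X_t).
Var(X_t) = 1 - exp(-4*t)

The variance V(t) = Var(X_t) satisfies V'(t) = 2 a V(t) + c^2 with V(0) = 0 (drift coefficient is linear in X, diffusion is constant). With a = -2, c = 2, the solution is
  V(t) = (c^2 / (2 a)) * (exp(2 a t) - 1)
       = (2^2 / (2*(-2))) * (exp((-4) t) - 1)
       = 1 - exp(-4*t).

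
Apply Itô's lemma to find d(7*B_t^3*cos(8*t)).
d(7*B_t^3*cos(8*t)) = (-56*B_t^3*sin(8*t) + 21*B_t*cos(8*t)) dt + (21*B_t^2*cos(8*t)) dB_t

Itô's formula for f(t, x): d f(t, B_t) = (f_t + (1/2) f_xx) dt + f_x dB_t. Compute partials of f(t, x) = 7*x^3*cos(8*t):
  f_t(t,x)  = -56*x^3*sin(8*t)
  f_x(t,x)  = 21*x^2*cos(8*t)
  f_xx(t,x) = 42*x*cos(8*t)
Assemble drift = f_t + (1/2) f_xx = -56*x^3*sin(8*t) + 21*x*cos(8*t) and diffusion = f_x = 21*x^2*cos(8*t). Substituting x = B_t:
  d(7*B_t^3*cos(8*t)) = (-56*B_t^3*sin(8*t) + 21*B_t*cos(8*t)) dt + (21*B_t^2*cos(8*t)) dB_t.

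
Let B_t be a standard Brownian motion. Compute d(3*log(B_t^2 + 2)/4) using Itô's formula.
d(3*log(B_t^2 + 2)/4) = (3*(2 - B_t^2)/(4*(B_t^2 + 2)^2)) dt + (3*B_t/(2*(B_t^2 + 2))) dB_t

Itô's formula for f(B_t) gives d f(B_t) = f'(B_t) dB_t + (1/2) f''(B_t) dt. Compute derivatives of f(x) = 3*log(x^2 + 2)/4:
  f'(x)  = 3*x/(2*(x^2 + 2))
  f''(x) = 3*(2 - x^2)/(2*(x^2 + 2)^2)
Substitute x = B_t and multiply the f'' term by 1/2:
  drift     = (1/2) * (3*(2 - x^2)/(2*(x^2 + 2)^2)) evaluated at B_t = 3*(2 - B_t^2)/(4*(B_t^2 + 2)^2)
  diffusion = (3*x/(2*(x^2 + 2))) evaluated at B_t = 3*B_t/(2*(B_t^2 + 2))
Therefore d(3*log(B_t^2 + 2)/4) = (3*(2 - B_t^2)/(4*(B_t^2 + 2)^2)) dt + (3*B_t/(2*(B_t^2 + 2))) dB_t.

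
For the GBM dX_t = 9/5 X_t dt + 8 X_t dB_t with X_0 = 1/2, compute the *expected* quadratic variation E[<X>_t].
E[<X>_t] = 40*exp(338*t/5)/169 - 40/169

<X>_t = int_0^t (8 * X_s)^2 ds. Taking expectation inside the integral: E[<X>_t] = 8^2 * int_0^t E[X_s^2] ds. For GBM, E[X_s^2] = x_0^2 * exp((2 mu + sigma^2) s). Integrating:
  E[<X>_t] = 8^2 * (1/2)^2 * (exp((2*(9/5) + 8^2) t) - 1) / (2*(9/5) + 8^2)
           = 8^2 * (1/2)^2 * (exp((338/5) t) - 1) / (338/5) = 40*exp(338*t/5)/169 - 40/169.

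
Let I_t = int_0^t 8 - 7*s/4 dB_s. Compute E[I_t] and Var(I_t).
E[I_t] = 0; Var(I_t) = t*(49*t^2 - 672*t + 3072)/48

The Itô integral of a deterministic integrand f(s) has mean 0 because each increment f(s) * (B_{s+ds} - B_s) has mean 0. By the Itô isometry:
  Var( int_0^t f(s) dB_s ) = E[ (int_0^t f(s) dB_s)^2 ] = int_0^t f(s)^2 ds.
Here f(s) = 8 - 7*s/4, so f(s)^2 = (7*s - 32)^2/16. Integrate:
  int_0^t ((7*s - 32)^2/16) ds = t*(49*t^2 - 672*t + 3072)/48.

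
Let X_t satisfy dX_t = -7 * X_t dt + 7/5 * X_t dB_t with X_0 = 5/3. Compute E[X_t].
E[X_t] = 5*exp(-7*t)/3

For GBM dX = mu X dt + sigma X dB with X_0 = x_0, apply Itô to Y = log X: dY = (mu - sigma^2/2) dt + sigma dB, so Y_t = log(x_0) + (mu - sigma^2/2) t + sigma B_t and hence X_t = x_0 * exp((mu - sigma^2/2) t + sigma B_t).
With mu = -7, sigma = 7/5, x_0 = 5/3, this gives:
  X_t = 5/3 * exp((-399/50) * t + (7/5) * B_t).
Since sigma*B_t ~ Normal(0, sigma^2 t), E[exp(sigma*B_t)] = exp(sigma^2 t / 2); so E[X_t] = x_0 * exp((mu - sigma^2/2) t) * exp(sigma^2 t / 2) = x_0 * exp(mu t) = 5*exp(-7*t)/3.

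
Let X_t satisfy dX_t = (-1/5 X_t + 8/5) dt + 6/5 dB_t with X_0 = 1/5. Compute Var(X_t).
Var(X_t) = 18/5 - 18*exp(-2*t/5)/5

The variance V(t) = Var(X_t) satisfies V'(t) = 2 a V(t) + c^2 with V(0) = 0 (drift coefficient is linear in X, diffusion is constant). With a = -1/5, c = 6/5, the solution is
  V(t) = (c^2 / (2 a)) * (exp(2 a t) - 1)
       = ((6/5)^2 / (2*(-1/5))) * (exp((-2/5) t) - 1)
       = 18/5 - 18*exp(-2*t/5)/5.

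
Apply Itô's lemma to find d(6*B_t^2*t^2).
d(6*B_t^2*t^2) = (6*t*(2*B_t^2 + t)) dt + (12*B_t*t^2) dB_t

Itô's formula for f(t, x): d f(t, B_t) = (f_t + (1/2) f_xx) dt + f_x dB_t. Compute partials of f(t, x) = 6*t^2*x^2:
  f_t(t,x)  = 12*t*x^2
  f_x(t,x)  = 12*t^2*x
  f_xx(t,x) = 12*t^2
Assemble drift = f_t + (1/2) f_xx = 6*t*(t + 2*x^2) and diffusion = f_x = 12*t^2*x. Substituting x = B_t:
  d(6*B_t^2*t^2) = (6*t*(2*B_t^2 + t)) dt + (12*B_t*t^2) dB_t.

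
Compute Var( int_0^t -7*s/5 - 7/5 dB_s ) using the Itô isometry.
Var = 49*t*(t^2 + 3*t + 3)/75

The Itô integral of a deterministic integrand f(s) has mean 0 because each increment f(s) * (B_{s+ds} - B_s) has mean 0. By the Itô isometry:
  Var( int_0^t f(s) dB_s ) = E[ (int_0^t f(s) dB_s)^2 ] = int_0^t f(s)^2 ds.
Here f(s) = -7*s/5 - 7/5, so f(s)^2 = 49*(s + 1)^2/25. Integrate:
  int_0^t (49*(s + 1)^2/25) ds = 49*t*(t^2 + 3*t + 3)/75.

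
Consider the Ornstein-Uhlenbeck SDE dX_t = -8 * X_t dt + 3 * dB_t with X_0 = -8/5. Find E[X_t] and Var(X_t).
E[X_t] = -8*exp(-8*t)/5; Var(X_t) = 9/16 - 9*exp(-16*t)/16

The OU SDE dX = -theta X dt + sigma dB admits the integrating factor exp(theta t): d(exp(theta t) X_t) = sigma exp(theta t) dB_t. Integrating from 0 to t:
  X_t = x_0 * exp(-theta t) + sigma * int_0^t exp(-theta (t-s)) dB_s.
The Itô integral has mean 0 and (by the Itô isometry) variance sigma^2 * int_0^t exp(-2 theta (t - s)) ds = sigma^2 * (1 - exp(-2 theta t)) / (2 theta).
With theta = 8, sigma = 3, x_0 = -8/5:
  E[X_t] = -8/5 * exp(-8 t) = -8*exp(-8*t)/5
  Var(X_t) = (3)^2 * (1 - exp(-2*8 t)) / (2 * 8) = 9/16 - 9*exp(-16*t)/16.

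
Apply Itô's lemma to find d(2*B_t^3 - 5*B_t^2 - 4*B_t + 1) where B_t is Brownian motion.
d(2*B_t^3 - 5*B_t^2 - 4*B_t + 1) = (6*B_t - 5) dt + (6*B_t^2 - 10*B_t - 4) dB_t

Itô's formula for f(B_t) gives d f(B_t) = f'(B_t) dB_t + (1/2) f''(B_t) dt. Compute derivatives of f(x) = 2*x^3 - 5*x^2 - 4*x + 1:
  f'(x)  = 6*x^2 - 10*x - 4
  f''(x) = 12*x - 10
Substitute x = B_t and multiply the f'' term by 1/2:
  drift     = (1/2) * (12*x - 10) evaluated at B_t = 6*B_t - 5
  diffusion = (6*x^2 - 10*x - 4) evaluated at B_t = 6*B_t^2 - 10*B_t - 4
Therefore d(2*B_t^3 - 5*B_t^2 - 4*B_t + 1) = (6*B_t - 5) dt + (6*B_t^2 - 10*B_t - 4) dB_t.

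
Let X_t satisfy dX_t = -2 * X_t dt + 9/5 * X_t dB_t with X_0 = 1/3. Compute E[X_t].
E[X_t] = exp(-2*t)/3

For GBM dX = mu X dt + sigma X dB with X_0 = x_0, apply Itô to Y = log X: dY = (mu - sigma^2/2) dt + sigma dB, so Y_t = log(x_0) + (mu - sigma^2/2) t + sigma B_t and hence X_t = x_0 * exp((mu - sigma^2/2) t + sigma B_t).
With mu = -2, sigma = 9/5, x_0 = 1/3, this gives:
  X_t = 1/3 * exp((-181/50) * t + (9/5) * B_t).
Since sigma*B_t ~ Normal(0, sigma^2 t), E[exp(sigma*B_t)] = exp(sigma^2 t / 2); so E[X_t] = x_0 * exp((mu - sigma^2/2) t) * exp(sigma^2 t / 2) = x_0 * exp(mu t) = exp(-2*t)/3.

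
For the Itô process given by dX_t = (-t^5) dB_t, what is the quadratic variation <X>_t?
<X>_t = t^11/11

For an Itô process dX_t = a(t) dt + b(t) dB_t, the quadratic variation is <X>_t = int_0^t b(s)^2 ds (the drift term does not contribute). Here b(s) = -s^5, so
  b(s)^2 = s^10.
Integrating from 0 to t:
  <X>_t = int_0^t (s^10) ds = t^11/11.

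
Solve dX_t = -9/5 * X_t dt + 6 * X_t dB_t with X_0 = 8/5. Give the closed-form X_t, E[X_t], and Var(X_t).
X_t = 8/5 * exp((-99/5) t + (6) B_t); E[X_t] = 8*exp(-9*t/5)/5; Var(X_t) = (64*exp(36*t) - 64)*exp(-18*t/5)/25

For GBM dX = mu X dt + sigma X dB with X_0 = x_0, apply Itô to Y = log X: dY = (mu - sigma^2/2) dt + sigma dB, so Y_t = log(x_0) + (mu - sigma^2/2) t + sigma B_t and hence X_t = x_0 * exp((mu - sigma^2/2) t + sigma B_t).
With mu = -9/5, sigma = 6, x_0 = 8/5, this gives:
  X_t = 8/5 * exp((-99/5) * t + (6) * B_t).
Since sigma*B_t ~ Normal(0, sigma^2 t), E[exp(sigma*B_t)] = exp(sigma^2 t / 2); so E[X_t] = x_0 * exp((mu - sigma^2/2) t) * exp(sigma^2 t / 2) = x_0 * exp(mu t) = 8*exp(-9*t/5)/5.
Var(X_t) = E[X_t^2] - (E[X_t])^2 = x_0^2 * exp(2 mu t) * (exp(sigma^2 t) - 1) = (64*exp(36*t) - 64)*exp(-18*t/5)/25.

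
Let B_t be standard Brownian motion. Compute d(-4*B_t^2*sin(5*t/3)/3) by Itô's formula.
d(-4*B_t^2*sin(5*t/3)/3) = (-20*B_t^2*cos(5*t/3)/9 - 4*sin(5*t/3)/3) dt + (-8*B_t*sin(5*t/3)/3) dB_t

Itô's formula for f(t, x): d f(t, B_t) = (f_t + (1/2) f_xx) dt + f_x dB_t. Compute partials of f(t, x) = -4*x^2*sin(5*t/3)/3:
  f_t(t,x)  = -20*x^2*cos(5*t/3)/9
  f_x(t,x)  = -8*x*sin(5*t/3)/3
  f_xx(t,x) = -8*sin(5*t/3)/3
Assemble drift = f_t + (1/2) f_xx = -20*x^2*cos(5*t/3)/9 - 4*sin(5*t/3)/3 and diffusion = f_x = -8*x*sin(5*t/3)/3. Substituting x = B_t:
  d(-4*B_t^2*sin(5*t/3)/3) = (-20*B_t^2*cos(5*t/3)/9 - 4*sin(5*t/3)/3) dt + (-8*B_t*sin(5*t/3)/3) dB_t.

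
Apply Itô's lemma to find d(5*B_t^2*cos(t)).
d(5*B_t^2*cos(t)) = (-5*B_t^2*sin(t) + 5*cos(t)) dt + (10*B_t*cos(t)) dB_t

Itô's formula for f(t, x): d f(t, B_t) = (f_t + (1/2) f_xx) dt + f_x dB_t. Compute partials of f(t, x) = 5*x^2*cos(t):
  f_t(t,x)  = -5*x^2*sin(t)
  f_x(t,x)  = 10*x*cos(t)
  f_xx(t,x) = 10*cos(t)
Assemble drift = f_t + (1/2) f_xx = -5*x^2*sin(t) + 5*cos(t) and diffusion = f_x = 10*x*cos(t). Substituting x = B_t:
  d(5*B_t^2*cos(t)) = (-5*B_t^2*sin(t) + 5*cos(t)) dt + (10*B_t*cos(t)) dB_t.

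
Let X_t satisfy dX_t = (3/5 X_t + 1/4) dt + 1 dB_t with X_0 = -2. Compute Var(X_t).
Var(X_t) = 5*exp(6*t/5)/6 - 5/6

The variance V(t) = Var(X_t) satisfies V'(t) = 2 a V(t) + c^2 with V(0) = 0 (drift coefficient is linear in X, diffusion is constant). With a = 3/5, c = 1, the solution is
  V(t) = (c^2 / (2 a)) * (exp(2 a t) - 1)
       = (1^2 / (2*(3/5))) * (exp((6/5) t) - 1)
       = 5*exp(6*t/5)/6 - 5/6.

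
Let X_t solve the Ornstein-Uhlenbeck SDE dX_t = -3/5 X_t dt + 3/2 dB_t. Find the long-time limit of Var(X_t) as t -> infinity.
lim Var(X_t) = 15/8

The OU SDE dX = -theta X dt + sigma dB admits the integrating factor exp(theta t): d(exp(theta t) X_t) = sigma exp(theta t) dB_t. Integrating from 0 to t gives X_t = x_0 * exp(-theta t) + sigma * int_0^t exp(-theta (t-s)) dB_s for any initial x_0. The Itô integral has variance (by the Itô isometry) sigma^2 * int_0^t exp(-2 theta (t - s)) ds = sigma^2 * (1 - exp(-2 theta t)) / (2 theta), independent of x_0.
With theta = 3/5, sigma = 3/2:
  Var(X_t) = (3/2)^2 * (1 - exp(-2*3/5 t)) / (2 * 3/5) = 15/8 - 15*exp(-6*t/5)/8.
As t -> infinity, exp(-2*3/5 t) -> 0, so the stationary variance is sigma^2 / (2 theta) = 15/8.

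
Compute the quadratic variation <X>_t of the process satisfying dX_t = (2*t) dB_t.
<X>_t = 4*t^3/3

For an Itô process dX_t = a(t) dt + b(t) dB_t, the quadratic variation is <X>_t = int_0^t b(s)^2 ds (the drift term does not contribute). Here b(s) = 2*s, so
  b(s)^2 = 4*s^2.
Integrating from 0 to t:
  <X>_t = int_0^t (4*s^2) ds = 4*t^3/3.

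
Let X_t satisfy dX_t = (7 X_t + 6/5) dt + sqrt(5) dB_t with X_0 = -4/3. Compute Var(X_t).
Var(X_t) = 5*exp(14*t)/14 - 5/14

The variance V(t) = Var(X_t) satisfies V'(t) = 2 a V(t) + c^2 with V(0) = 0 (drift coefficient is linear in X, diffusion is constant). With a = 7, c = sqrt(5), the solution is
  V(t) = (c^2 / (2 a)) * (exp(2 a t) - 1)
       = (sqrt(5)^2 / (2*7)) * (exp(14 t) - 1)
       = 5*exp(14*t)/14 - 5/14.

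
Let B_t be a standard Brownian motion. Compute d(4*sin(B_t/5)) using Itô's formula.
d(4*sin(B_t/5)) = (-2*sin(B_t/5)/25) dt + (4*cos(B_t/5)/5) dB_t

Itô's formula for f(B_t) gives d f(B_t) = f'(B_t) dB_t + (1/2) f''(B_t) dt. Compute derivatives of f(x) = 4*sin(x/5):
  f'(x)  = 4*cos(x/5)/5
  f''(x) = -4*sin(x/5)/25
Substitute x = B_t and multiply the f'' term by 1/2:
  drift     = (1/2) * (-4*sin(x/5)/25) evaluated at B_t = -2*sin(B_t/5)/25
  diffusion = (4*cos(x/5)/5) evaluated at B_t = 4*cos(B_t/5)/5
Therefore d(4*sin(B_t/5)) = (-2*sin(B_t/5)/25) dt + (4*cos(B_t/5)/5) dB_t.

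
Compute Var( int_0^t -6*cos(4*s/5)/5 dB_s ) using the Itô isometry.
Var = 18*t/25 + 9*sin(4*t/5)*cos(4*t/5)/10

The Itô integral of a deterministic integrand f(s) has mean 0 because each increment f(s) * (B_{s+ds} - B_s) has mean 0. By the Itô isometry:
  Var( int_0^t f(s) dB_s ) = E[ (int_0^t f(s) dB_s)^2 ] = int_0^t f(s)^2 ds.
Here f(s) = -6*cos(4*s/5)/5, so f(s)^2 = 36*cos(4*s/5)^2/25. Integrate:
  int_0^t (36*cos(4*s/5)^2/25) ds = 18*t/25 + 9*sin(4*t/5)*cos(4*t/5)/10.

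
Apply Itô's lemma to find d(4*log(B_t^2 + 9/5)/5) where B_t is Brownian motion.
d(4*log(B_t^2 + 9/5)/5) = (4*(9 - 5*B_t^2)/(5*B_t^2 + 9)^2) dt + (8*B_t/(5*B_t^2 + 9)) dB_t

Itô's formula for f(B_t) gives d f(B_t) = f'(B_t) dB_t + (1/2) f''(B_t) dt. Compute derivatives of f(x) = 4*log(x^2 + 9/5)/5:
  f'(x)  = 8*x/(5*x^2 + 9)
  f''(x) = 8*(9 - 5*x^2)/(5*x^2 + 9)^2
Substitute x = B_t and multiply the f'' term by 1/2:
  drift     = (1/2) * (8*(9 - 5*x^2)/(5*x^2 + 9)^2) evaluated at B_t = 4*(9 - 5*B_t^2)/(5*B_t^2 + 9)^2
  diffusion = (8*x/(5*x^2 + 9)) evaluated at B_t = 8*B_t/(5*B_t^2 + 9)
Therefore d(4*log(B_t^2 + 9/5)/5) = (4*(9 - 5*B_t^2)/(5*B_t^2 + 9)^2) dt + (8*B_t/(5*B_t^2 + 9)) dB_t.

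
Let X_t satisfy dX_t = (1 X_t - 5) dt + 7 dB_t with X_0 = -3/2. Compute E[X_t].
E[X_t] = 5 - 13*exp(t)/2

Taking expectations and using E[dB_t] = 0, the mean m(t) = E[X_t] satisfies the ODE m'(t) = a m(t) + b with m(0) = x_0. With a = 1, b = -5, x_0 = -3/2, the solution is
  m(t) = x_0 * exp(a t) + (b/a) * (exp(a t) - 1)
       = (-3/2) * exp(1 t) + ((-5)/1) * (exp(1 t) - 1)
       = 5 - 13*exp(t)/2.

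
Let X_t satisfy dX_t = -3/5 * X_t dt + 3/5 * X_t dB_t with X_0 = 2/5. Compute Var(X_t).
Var(X_t) = (4*exp(9*t/25) - 4)*exp(-6*t/5)/25

For GBM dX = mu X dt + sigma X dB with X_0 = x_0, apply Itô to Y = log X: dY = (mu - sigma^2/2) dt + sigma dB, so Y_t = log(x_0) + (mu - sigma^2/2) t + sigma B_t and hence X_t = x_0 * exp((mu - sigma^2/2) t + sigma B_t).
With mu = -3/5, sigma = 3/5, x_0 = 2/5, this gives:
  X_t = 2/5 * exp((-39/50) * t + (3/5) * B_t).
Since sigma*B_t ~ Normal(0, sigma^2 t), E[exp(sigma*B_t)] = exp(sigma^2 t / 2); so E[X_t] = x_0 * exp((mu - sigma^2/2) t) * exp(sigma^2 t / 2) = x_0 * exp(mu t) = 2*exp(-3*t/5)/5.
Var(X_t) = E[X_t^2] - (E[X_t])^2 = x_0^2 * exp(2 mu t) * (exp(sigma^2 t) - 1) = (4*exp(9*t/25) - 4)*exp(-6*t/5)/25.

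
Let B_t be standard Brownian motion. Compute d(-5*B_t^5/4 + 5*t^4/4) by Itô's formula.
d(-5*B_t^5/4 + 5*t^4/4) = (-25*B_t^3/2 + 5*t^3) dt + (-25*B_t^4/4) dB_t

Itô's formula for f(t, x): d f(t, B_t) = (f_t + (1/2) f_xx) dt + f_x dB_t. Compute partials of f(t, x) = 5*t^4/4 - 5*x^5/4:
  f_t(t,x)  = 5*t^3
  f_x(t,x)  = -25*x^4/4
  f_xx(t,x) = -25*x^3
Assemble drift = f_t + (1/2) f_xx = 5*t^3 - 25*x^3/2 and diffusion = f_x = -25*x^4/4. Substituting x = B_t:
  d(-5*B_t^5/4 + 5*t^4/4) = (-25*B_t^3/2 + 5*t^3) dt + (-25*B_t^4/4) dB_t.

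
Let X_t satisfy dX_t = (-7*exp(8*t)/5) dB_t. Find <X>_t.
<X>_t = 49*exp(16*t)/400 - 49/400

For an Itô process dX_t = a(t) dt + b(t) dB_t, the quadratic variation is <X>_t = int_0^t b(s)^2 ds (the drift term does not contribute). Here b(s) = -7*exp(8*s)/5, so
  b(s)^2 = 49*exp(16*s)/25.
Integrating from 0 to t:
  <X>_t = int_0^t (49*exp(16*s)/25) ds = 49*exp(16*t)/400 - 49/400.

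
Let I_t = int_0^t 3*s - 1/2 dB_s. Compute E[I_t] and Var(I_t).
E[I_t] = 0; Var(I_t) = t*(12*t^2 - 6*t + 1)/4

The Itô integral of a deterministic integrand f(s) has mean 0 because each increment f(s) * (B_{s+ds} - B_s) has mean 0. By the Itô isometry:
  Var( int_0^t f(s) dB_s ) = E[ (int_0^t f(s) dB_s)^2 ] = int_0^t f(s)^2 ds.
Here f(s) = 3*s - 1/2, so f(s)^2 = (6*s - 1)^2/4. Integrate:
  int_0^t ((6*s - 1)^2/4) ds = t*(12*t^2 - 6*t + 1)/4.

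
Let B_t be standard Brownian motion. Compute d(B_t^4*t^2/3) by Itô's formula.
d(B_t^4*t^2/3) = (2*B_t^2*t*(B_t^2 + 3*t)/3) dt + (4*B_t^3*t^2/3) dB_t

Itô's formula for f(t, x): d f(t, B_t) = (f_t + (1/2) f_xx) dt + f_x dB_t. Compute partials of f(t, x) = t^2*x^4/3:
  f_t(t,x)  = 2*t*x^4/3
  f_x(t,x)  = 4*t^2*x^3/3
  f_xx(t,x) = 4*t^2*x^2
Assemble drift = f_t + (1/2) f_xx = 2*t*x^2*(3*t + x^2)/3 and diffusion = f_x = 4*t^2*x^3/3. Substituting x = B_t:
  d(B_t^4*t^2/3) = (2*B_t^2*t*(B_t^2 + 3*t)/3) dt + (4*B_t^3*t^2/3) dB_t.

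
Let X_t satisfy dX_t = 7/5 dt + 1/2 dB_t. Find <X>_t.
<X>_t = t/4

For an Itô process dX_t = a(t) dt + b(t) dB_t, the quadratic variation is <X>_t = int_0^t b(s)^2 ds (the drift term does not contribute). Here b(s) = 1/2, so
  b(s)^2 = 1/4.
Integrating from 0 to t:
  <X>_t = int_0^t (1/4) ds = t/4.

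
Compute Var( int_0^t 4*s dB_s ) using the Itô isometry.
Var = 16*t^3/3

The Itô integral of a deterministic integrand f(s) has mean 0 because each increment f(s) * (B_{s+ds} - B_s) has mean 0. By the Itô isometry:
  Var( int_0^t f(s) dB_s ) = E[ (int_0^t f(s) dB_s)^2 ] = int_0^t f(s)^2 ds.
Here f(s) = 4*s, so f(s)^2 = 16*s^2. Integrate:
  int_0^t (16*s^2) ds = 16*t^3/3.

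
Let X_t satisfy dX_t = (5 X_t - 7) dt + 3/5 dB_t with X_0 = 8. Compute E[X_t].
E[X_t] = 33*exp(5*t)/5 + 7/5

Taking expectations and using E[dB_t] = 0, the mean m(t) = E[X_t] satisfies the ODE m'(t) = a m(t) + b with m(0) = x_0. With a = 5, b = -7, x_0 = 8, the solution is
  m(t) = x_0 * exp(a t) + (b/a) * (exp(a t) - 1)
       = 8 * exp(5 t) + ((-7)/5) * (exp(5 t) - 1)
       = 33*exp(5*t)/5 + 7/5.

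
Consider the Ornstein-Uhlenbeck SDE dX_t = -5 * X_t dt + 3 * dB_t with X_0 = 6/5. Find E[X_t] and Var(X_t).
E[X_t] = 6*exp(-5*t)/5; Var(X_t) = 9/10 - 9*exp(-10*t)/10

The OU SDE dX = -theta X dt + sigma dB admits the integrating factor exp(theta t): d(exp(theta t) X_t) = sigma exp(theta t) dB_t. Integrating from 0 to t:
  X_t = x_0 * exp(-theta t) + sigma * int_0^t exp(-theta (t-s)) dB_s.
The Itô integral has mean 0 and (by the Itô isometry) variance sigma^2 * int_0^t exp(-2 theta (t - s)) ds = sigma^2 * (1 - exp(-2 theta t)) / (2 theta).
With theta = 5, sigma = 3, x_0 = 6/5:
  E[X_t] = 6/5 * exp(-5 t) = 6*exp(-5*t)/5
  Var(X_t) = (3)^2 * (1 - exp(-2*5 t)) / (2 * 5) = 9/10 - 9*exp(-10*t)/10.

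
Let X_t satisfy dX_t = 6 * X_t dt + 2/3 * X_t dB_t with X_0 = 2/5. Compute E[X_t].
E[X_t] = 2*exp(6*t)/5

For GBM dX = mu X dt + sigma X dB with X_0 = x_0, apply Itô to Y = log X: dY = (mu - sigma^2/2) dt + sigma dB, so Y_t = log(x_0) + (mu - sigma^2/2) t + sigma B_t and hence X_t = x_0 * exp((mu - sigma^2/2) t + sigma B_t).
With mu = 6, sigma = 2/3, x_0 = 2/5, this gives:
  X_t = 2/5 * exp((52/9) * t + (2/3) * B_t).
Since sigma*B_t ~ Normal(0, sigma^2 t), E[exp(sigma*B_t)] = exp(sigma^2 t / 2); so E[X_t] = x_0 * exp((mu - sigma^2/2) t) * exp(sigma^2 t / 2) = x_0 * exp(mu t) = 2*exp(6*t)/5.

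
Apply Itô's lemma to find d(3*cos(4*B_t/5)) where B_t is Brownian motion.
d(3*cos(4*B_t/5)) = (-24*cos(4*B_t/5)/25) dt + (-12*sin(4*B_t/5)/5) dB_t

Itô's formula for f(B_t) gives d f(B_t) = f'(B_t) dB_t + (1/2) f''(B_t) dt. Compute derivatives of f(x) = 3*cos(4*x/5):
  f'(x)  = -12*sin(4*x/5)/5
  f''(x) = -48*cos(4*x/5)/25
Substitute x = B_t and multiply the f'' term by 1/2:
  drift     = (1/2) * (-48*cos(4*x/5)/25) evaluated at B_t = -24*cos(4*B_t/5)/25
  diffusion = (-12*sin(4*x/5)/5) evaluated at B_t = -12*sin(4*B_t/5)/5
Therefore d(3*cos(4*B_t/5)) = (-24*cos(4*B_t/5)/25) dt + (-12*sin(4*B_t/5)/5) dB_t.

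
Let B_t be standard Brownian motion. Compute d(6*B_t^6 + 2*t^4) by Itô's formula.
d(6*B_t^6 + 2*t^4) = (90*B_t^4 + 8*t^3) dt + (36*B_t^5) dB_t

Itô's formula for f(t, x): d f(t, B_t) = (f_t + (1/2) f_xx) dt + f_x dB_t. Compute partials of f(t, x) = 2*t^4 + 6*x^6:
  f_t(t,x)  = 8*t^3
  f_x(t,x)  = 36*x^5
  f_xx(t,x) = 180*x^4
Assemble drift = f_t + (1/2) f_xx = 8*t^3 + 90*x^4 and diffusion = f_x = 36*x^5. Substituting x = B_t:
  d(6*B_t^6 + 2*t^4) = (90*B_t^4 + 8*t^3) dt + (36*B_t^5) dB_t.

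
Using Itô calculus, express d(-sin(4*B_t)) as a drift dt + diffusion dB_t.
d(-sin(4*B_t)) = (8*sin(4*B_t)) dt + (-4*cos(4*B_t)) dB_t

Itô's formula for f(B_t) gives d f(B_t) = f'(B_t) dB_t + (1/2) f''(B_t) dt. Compute derivatives of f(x) = -sin(4*x):
  f'(x)  = -4*cos(4*x)
  f''(x) = 16*sin(4*x)
Substitute x = B_t and multiply the f'' term by 1/2:
  drift     = (1/2) * (16*sin(4*x)) evaluated at B_t = 8*sin(4*B_t)
  diffusion = (-4*cos(4*x)) evaluated at B_t = -4*cos(4*B_t)
Therefore d(-sin(4*B_t)) = (8*sin(4*B_t)) dt + (-4*cos(4*B_t)) dB_t.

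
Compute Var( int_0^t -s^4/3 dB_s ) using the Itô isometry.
Var = t^9/81

The Itô integral of a deterministic integrand f(s) has mean 0 because each increment f(s) * (B_{s+ds} - B_s) has mean 0. By the Itô isometry:
  Var( int_0^t f(s) dB_s ) = E[ (int_0^t f(s) dB_s)^2 ] = int_0^t f(s)^2 ds.
Here f(s) = -s^4/3, so f(s)^2 = s^8/9. Integrate:
  int_0^t (s^8/9) ds = t^9/81.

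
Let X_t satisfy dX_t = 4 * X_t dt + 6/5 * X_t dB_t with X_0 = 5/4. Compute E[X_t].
E[X_t] = 5*exp(4*t)/4

For GBM dX = mu X dt + sigma X dB with X_0 = x_0, apply Itô to Y = log X: dY = (mu - sigma^2/2) dt + sigma dB, so Y_t = log(x_0) + (mu - sigma^2/2) t + sigma B_t and hence X_t = x_0 * exp((mu - sigma^2/2) t + sigma B_t).
With mu = 4, sigma = 6/5, x_0 = 5/4, this gives:
  X_t = 5/4 * exp((82/25) * t + (6/5) * B_t).
Since sigma*B_t ~ Normal(0, sigma^2 t), E[exp(sigma*B_t)] = exp(sigma^2 t / 2); so E[X_t] = x_0 * exp((mu - sigma^2/2) t) * exp(sigma^2 t / 2) = x_0 * exp(mu t) = 5*exp(4*t)/4.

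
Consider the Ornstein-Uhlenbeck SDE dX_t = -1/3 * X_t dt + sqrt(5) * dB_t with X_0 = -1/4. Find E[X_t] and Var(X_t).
E[X_t] = -exp(-t/3)/4; Var(X_t) = 15/2 - 15*exp(-2*t/3)/2

The OU SDE dX = -theta X dt + sigma dB admits the integrating factor exp(theta t): d(exp(theta t) X_t) = sigma exp(theta t) dB_t. Integrating from 0 to t:
  X_t = x_0 * exp(-theta t) + sigma * int_0^t exp(-theta (t-s)) dB_s.
The Itô integral has mean 0 and (by the Itô isometry) variance sigma^2 * int_0^t exp(-2 theta (t - s)) ds = sigma^2 * (1 - exp(-2 theta t)) / (2 theta).
With theta = 1/3, sigma = sqrt(5), x_0 = -1/4:
  E[X_t] = -1/4 * exp(-1/3 t) = -exp(-t/3)/4
  Var(X_t) = (sqrt(5))^2 * (1 - exp(-2*1/3 t)) / (2 * 1/3) = 15/2 - 15*exp(-2*t/3)/2.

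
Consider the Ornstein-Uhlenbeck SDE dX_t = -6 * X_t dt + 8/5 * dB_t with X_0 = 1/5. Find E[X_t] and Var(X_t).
E[X_t] = exp(-6*t)/5; Var(X_t) = 16/75 - 16*exp(-12*t)/75

The OU SDE dX = -theta X dt + sigma dB admits the integrating factor exp(theta t): d(exp(theta t) X_t) = sigma exp(theta t) dB_t. Integrating from 0 to t:
  X_t = x_0 * exp(-theta t) + sigma * int_0^t exp(-theta (t-s)) dB_s.
The Itô integral has mean 0 and (by the Itô isometry) variance sigma^2 * int_0^t exp(-2 theta (t - s)) ds = sigma^2 * (1 - exp(-2 theta t)) / (2 theta).
With theta = 6, sigma = 8/5, x_0 = 1/5:
  E[X_t] = 1/5 * exp(-6 t) = exp(-6*t)/5
  Var(X_t) = (8/5)^2 * (1 - exp(-2*6 t)) / (2 * 6) = 16/75 - 16*exp(-12*t)/75.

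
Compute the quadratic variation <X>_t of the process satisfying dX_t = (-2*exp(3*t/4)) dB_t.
<X>_t = 8*exp(3*t/2)/3 - 8/3

For an Itô process dX_t = a(t) dt + b(t) dB_t, the quadratic variation is <X>_t = int_0^t b(s)^2 ds (the drift term does not contribute). Here b(s) = -2*exp(3*s/4), so
  b(s)^2 = 4*exp(3*s/2).
Integrating from 0 to t:
  <X>_t = int_0^t (4*exp(3*s/2)) ds = 8*exp(3*t/2)/3 - 8/3.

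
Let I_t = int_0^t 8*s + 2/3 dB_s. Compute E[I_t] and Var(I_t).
E[I_t] = 0; Var(I_t) = 4*t*(48*t^2 + 12*t + 1)/9

The Itô integral of a deterministic integrand f(s) has mean 0 because each increment f(s) * (B_{s+ds} - B_s) has mean 0. By the Itô isometry:
  Var( int_0^t f(s) dB_s ) = E[ (int_0^t f(s) dB_s)^2 ] = int_0^t f(s)^2 ds.
Here f(s) = 8*s + 2/3, so f(s)^2 = 4*(12*s + 1)^2/9. Integrate:
  int_0^t (4*(12*s + 1)^2/9) ds = 4*t*(48*t^2 + 12*t + 1)/9.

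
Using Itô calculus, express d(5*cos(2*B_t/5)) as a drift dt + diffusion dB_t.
d(5*cos(2*B_t/5)) = (-2*cos(2*B_t/5)/5) dt + (-2*sin(2*B_t/5)) dB_t

Itô's formula for f(B_t) gives d f(B_t) = f'(B_t) dB_t + (1/2) f''(B_t) dt. Compute derivatives of f(x) = 5*cos(2*x/5):
  f'(x)  = -2*sin(2*x/5)
  f''(x) = -4*cos(2*x/5)/5
Substitute x = B_t and multiply the f'' term by 1/2:
  drift     = (1/2) * (-4*cos(2*x/5)/5) evaluated at B_t = -2*cos(2*B_t/5)/5
  diffusion = (-2*sin(2*x/5)) evaluated at B_t = -2*sin(2*B_t/5)
Therefore d(5*cos(2*B_t/5)) = (-2*cos(2*B_t/5)/5) dt + (-2*sin(2*B_t/5)) dB_t.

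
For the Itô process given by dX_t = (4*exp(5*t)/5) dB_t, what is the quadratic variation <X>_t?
<X>_t = 8*exp(10*t)/125 - 8/125

For an Itô process dX_t = a(t) dt + b(t) dB_t, the quadratic variation is <X>_t = int_0^t b(s)^2 ds (the drift term does not contribute). Here b(s) = 4*exp(5*s)/5, so
  b(s)^2 = 16*exp(10*s)/25.
Integrating from 0 to t:
  <X>_t = int_0^t (16*exp(10*s)/25) ds = 8*exp(10*t)/125 - 8/125.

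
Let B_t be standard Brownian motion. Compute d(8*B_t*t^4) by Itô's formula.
d(8*B_t*t^4) = (32*B_t*t^3) dt + (8*t^4) dB_t

Itô's formula for f(t, x): d f(t, B_t) = (f_t + (1/2) f_xx) dt + f_x dB_t. Compute partials of f(t, x) = 8*t^4*x:
  f_t(t,x)  = 32*t^3*x
  f_x(t,x)  = 8*t^4
  f_xx(t,x) = 0
Assemble drift = f_t + (1/2) f_xx = 32*t^3*x and diffusion = f_x = 8*t^4. Substituting x = B_t:
  d(8*B_t*t^4) = (32*B_t*t^3) dt + (8*t^4) dB_t.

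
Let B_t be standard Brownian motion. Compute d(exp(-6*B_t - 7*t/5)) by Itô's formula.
d(exp(-6*B_t - 7*t/5)) = (83*exp(-6*B_t - 7*t/5)/5) dt + (-6*exp(-6*B_t - 7*t/5)) dB_t

Itô's formula for f(t, x): d f(t, B_t) = (f_t + (1/2) f_xx) dt + f_x dB_t. Compute partials of f(t, x) = exp(-7*t/5 - 6*x):
  f_t(t,x)  = -7*exp(-7*t/5 - 6*x)/5
  f_x(t,x)  = -6*exp(-7*t/5 - 6*x)
  f_xx(t,x) = 36*exp(-7*t/5 - 6*x)
Assemble drift = f_t + (1/2) f_xx = 83*exp(-7*t/5 - 6*x)/5 and diffusion = f_x = -6*exp(-7*t/5 - 6*x). Substituting x = B_t:
  d(exp(-6*B_t - 7*t/5)) = (83*exp(-6*B_t - 7*t/5)/5) dt + (-6*exp(-6*B_t - 7*t/5)) dB_t.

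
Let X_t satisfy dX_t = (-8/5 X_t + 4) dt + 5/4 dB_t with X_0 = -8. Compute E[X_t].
E[X_t] = 5/2 - 21*exp(-8*t/5)/2

Taking expectations and using E[dB_t] = 0, the mean m(t) = E[X_t] satisfies the ODE m'(t) = a m(t) + b with m(0) = x_0. With a = -8/5, b = 4, x_0 = -8, the solution is
  m(t) = x_0 * exp(a t) + (b/a) * (exp(a t) - 1)
       = (-8) * exp((-8/5) t) + (4/(-8/5)) * (exp((-8/5) t) - 1)
       = 5/2 - 21*exp(-8*t/5)/2.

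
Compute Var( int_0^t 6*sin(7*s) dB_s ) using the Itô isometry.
Var = 18*t - 9*sin(14*t)/7

The Itô integral of a deterministic integrand f(s) has mean 0 because each increment f(s) * (B_{s+ds} - B_s) has mean 0. By the Itô isometry:
  Var( int_0^t f(s) dB_s ) = E[ (int_0^t f(s) dB_s)^2 ] = int_0^t f(s)^2 ds.
Here f(s) = 6*sin(7*s), so f(s)^2 = 36*sin(7*s)^2. Integrate:
  int_0^t (36*sin(7*s)^2) ds = 18*t - 9*sin(14*t)/7.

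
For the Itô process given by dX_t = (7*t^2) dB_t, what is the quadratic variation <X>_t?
<X>_t = 49*t^5/5

For an Itô process dX_t = a(t) dt + b(t) dB_t, the quadratic variation is <X>_t = int_0^t b(s)^2 ds (the drift term does not contribute). Here b(s) = 7*s^2, so
  b(s)^2 = 49*s^4.
Integrating from 0 to t:
  <X>_t = int_0^t (49*s^4) ds = 49*t^5/5.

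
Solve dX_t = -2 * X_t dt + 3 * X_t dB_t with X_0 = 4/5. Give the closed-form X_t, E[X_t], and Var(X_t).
X_t = 4/5 * exp((-13/2) t + (3) B_t); E[X_t] = 4*exp(-2*t)/5; Var(X_t) = (16*exp(9*t) - 16)*exp(-4*t)/25

For GBM dX = mu X dt + sigma X dB with X_0 = x_0, apply Itô to Y = log X: dY = (mu - sigma^2/2) dt + sigma dB, so Y_t = log(x_0) + (mu - sigma^2/2) t + sigma B_t and hence X_t = x_0 * exp((mu - sigma^2/2) t + sigma B_t).
With mu = -2, sigma = 3, x_0 = 4/5, this gives:
  X_t = 4/5 * exp((-13/2) * t + (3) * B_t).
Since sigma*B_t ~ Normal(0, sigma^2 t), E[exp(sigma*B_t)] = exp(sigma^2 t / 2); so E[X_t] = x_0 * exp((mu - sigma^2/2) t) * exp(sigma^2 t / 2) = x_0 * exp(mu t) = 4*exp(-2*t)/5.
Var(X_t) = E[X_t^2] - (E[X_t])^2 = x_0^2 * exp(2 mu t) * (exp(sigma^2 t) - 1) = (16*exp(9*t) - 16)*exp(-4*t)/25.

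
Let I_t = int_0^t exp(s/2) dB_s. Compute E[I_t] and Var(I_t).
E[I_t] = 0; Var(I_t) = exp(t) - 1

The Itô integral of a deterministic integrand f(s) has mean 0 because each increment f(s) * (B_{s+ds} - B_s) has mean 0. By the Itô isometry:
  Var( int_0^t f(s) dB_s ) = E[ (int_0^t f(s) dB_s)^2 ] = int_0^t f(s)^2 ds.
Here f(s) = exp(s/2), so f(s)^2 = exp(s). Integrate:
  int_0^t (exp(s)) ds = exp(t) - 1.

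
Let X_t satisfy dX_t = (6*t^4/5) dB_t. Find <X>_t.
<X>_t = 4*t^9/25

For an Itô process dX_t = a(t) dt + b(t) dB_t, the quadratic variation is <X>_t = int_0^t b(s)^2 ds (the drift term does not contribute). Here b(s) = 6*s^4/5, so
  b(s)^2 = 36*s^8/25.
Integrating from 0 to t:
  <X>_t = int_0^t (36*s^8/25) ds = 4*t^9/25.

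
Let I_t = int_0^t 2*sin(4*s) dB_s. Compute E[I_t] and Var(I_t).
E[I_t] = 0; Var(I_t) = 2*t - sin(4*t)*cos(4*t)/2

The Itô integral of a deterministic integrand f(s) has mean 0 because each increment f(s) * (B_{s+ds} - B_s) has mean 0. By the Itô isometry:
  Var( int_0^t f(s) dB_s ) = E[ (int_0^t f(s) dB_s)^2 ] = int_0^t f(s)^2 ds.
Here f(s) = 2*sin(4*s), so f(s)^2 = 4*sin(4*s)^2. Integrate:
  int_0^t (4*sin(4*s)^2) ds = 2*t - sin(4*t)*cos(4*t)/2.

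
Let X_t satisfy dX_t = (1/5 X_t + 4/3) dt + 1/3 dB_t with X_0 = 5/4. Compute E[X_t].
E[X_t] = 95*exp(t/5)/12 - 20/3

Taking expectations and using E[dB_t] = 0, the mean m(t) = E[X_t] satisfies the ODE m'(t) = a m(t) + b with m(0) = x_0. With a = 1/5, b = 4/3, x_0 = 5/4, the solution is
  m(t) = x_0 * exp(a t) + (b/a) * (exp(a t) - 1)
       = (5/4) * exp((1/5) t) + ((4/3)/(1/5)) * (exp((1/5) t) - 1)
       = 95*exp(t/5)/12 - 20/3.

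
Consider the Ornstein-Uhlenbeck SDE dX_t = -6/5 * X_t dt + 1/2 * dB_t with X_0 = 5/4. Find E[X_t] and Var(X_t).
E[X_t] = 5*exp(-6*t/5)/4; Var(X_t) = 5/48 - 5*exp(-12*t/5)/48

The OU SDE dX = -theta X dt + sigma dB admits the integrating factor exp(theta t): d(exp(theta t) X_t) = sigma exp(theta t) dB_t. Integrating from 0 to t:
  X_t = x_0 * exp(-theta t) + sigma * int_0^t exp(-theta (t-s)) dB_s.
The Itô integral has mean 0 and (by the Itô isometry) variance sigma^2 * int_0^t exp(-2 theta (t - s)) ds = sigma^2 * (1 - exp(-2 theta t)) / (2 theta).
With theta = 6/5, sigma = 1/2, x_0 = 5/4:
  E[X_t] = 5/4 * exp(-6/5 t) = 5*exp(-6*t/5)/4
  Var(X_t) = (1/2)^2 * (1 - exp(-2*6/5 t)) / (2 * 6/5) = 5/48 - 5*exp(-12*t/5)/48.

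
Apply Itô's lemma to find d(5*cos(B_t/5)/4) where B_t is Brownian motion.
d(5*cos(B_t/5)/4) = (-cos(B_t/5)/40) dt + (-sin(B_t/5)/4) dB_t

Itô's formula for f(B_t) gives d f(B_t) = f'(B_t) dB_t + (1/2) f''(B_t) dt. Compute derivatives of f(x) = 5*cos(x/5)/4:
  f'(x)  = -sin(x/5)/4
  f''(x) = -cos(x/5)/20
Substitute x = B_t and multiply the f'' term by 1/2:
  drift     = (1/2) * (-cos(x/5)/20) evaluated at B_t = -cos(B_t/5)/40
  diffusion = (-sin(x/5)/4) evaluated at B_t = -sin(B_t/5)/4
Therefore d(5*cos(B_t/5)/4) = (-cos(B_t/5)/40) dt + (-sin(B_t/5)/4) dB_t.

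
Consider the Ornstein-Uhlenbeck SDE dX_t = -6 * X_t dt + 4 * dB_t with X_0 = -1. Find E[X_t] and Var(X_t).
E[X_t] = -exp(-6*t); Var(X_t) = 4/3 - 4*exp(-12*t)/3

The OU SDE dX = -theta X dt + sigma dB admits the integrating factor exp(theta t): d(exp(theta t) X_t) = sigma exp(theta t) dB_t. Integrating from 0 to t:
  X_t = x_0 * exp(-theta t) + sigma * int_0^t exp(-theta (t-s)) dB_s.
The Itô integral has mean 0 and (by the Itô isometry) variance sigma^2 * int_0^t exp(-2 theta (t - s)) ds = sigma^2 * (1 - exp(-2 theta t)) / (2 theta).
With theta = 6, sigma = 4, x_0 = -1:
  E[X_t] = -1 * exp(-6 t) = -exp(-6*t)
  Var(X_t) = (4)^2 * (1 - exp(-2*6 t)) / (2 * 6) = 4/3 - 4*exp(-12*t)/3.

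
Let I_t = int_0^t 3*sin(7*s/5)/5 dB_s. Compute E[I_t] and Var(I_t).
E[I_t] = 0; Var(I_t) = 9*t/50 - 9*sin(14*t/5)/140

The Itô integral of a deterministic integrand f(s) has mean 0 because each increment f(s) * (B_{s+ds} - B_s) has mean 0. By the Itô isometry:
  Var( int_0^t f(s) dB_s ) = E[ (int_0^t f(s) dB_s)^2 ] = int_0^t f(s)^2 ds.
Here f(s) = 3*sin(7*s/5)/5, so f(s)^2 = 9*sin(7*s/5)^2/25. Integrate:
  int_0^t (9*sin(7*s/5)^2/25) ds = 9*t/50 - 9*sin(14*t/5)/140.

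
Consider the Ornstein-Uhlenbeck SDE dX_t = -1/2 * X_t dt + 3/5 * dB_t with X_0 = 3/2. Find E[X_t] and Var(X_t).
E[X_t] = 3*exp(-t/2)/2; Var(X_t) = 9/25 - 9*exp(-t)/25

The OU SDE dX = -theta X dt + sigma dB admits the integrating factor exp(theta t): d(exp(theta t) X_t) = sigma exp(theta t) dB_t. Integrating from 0 to t:
  X_t = x_0 * exp(-theta t) + sigma * int_0^t exp(-theta (t-s)) dB_s.
The Itô integral has mean 0 and (by the Itô isometry) variance sigma^2 * int_0^t exp(-2 theta (t - s)) ds = sigma^2 * (1 - exp(-2 theta t)) / (2 theta).
With theta = 1/2, sigma = 3/5, x_0 = 3/2:
  E[X_t] = 3/2 * exp(-1/2 t) = 3*exp(-t/2)/2
  Var(X_t) = (3/5)^2 * (1 - exp(-2*1/2 t)) / (2 * 1/2) = 9/25 - 9*exp(-t)/25.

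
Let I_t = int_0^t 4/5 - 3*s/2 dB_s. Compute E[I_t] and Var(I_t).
E[I_t] = 0; Var(I_t) = t*(75*t^2 - 120*t + 64)/100

The Itô integral of a deterministic integrand f(s) has mean 0 because each increment f(s) * (B_{s+ds} - B_s) has mean 0. By the Itô isometry:
  Var( int_0^t f(s) dB_s ) = E[ (int_0^t f(s) dB_s)^2 ] = int_0^t f(s)^2 ds.
Here f(s) = 4/5 - 3*s/2, so f(s)^2 = (15*s - 8)^2/100. Integrate:
  int_0^t ((15*s - 8)^2/100) ds = t*(75*t^2 - 120*t + 64)/100.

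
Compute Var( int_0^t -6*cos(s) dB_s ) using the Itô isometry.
Var = 18*t + 9*sin(2*t)

The Itô integral of a deterministic integrand f(s) has mean 0 because each increment f(s) * (B_{s+ds} - B_s) has mean 0. By the Itô isometry:
  Var( int_0^t f(s) dB_s ) = E[ (int_0^t f(s) dB_s)^2 ] = int_0^t f(s)^2 ds.
Here f(s) = -6*cos(s), so f(s)^2 = 36*cos(s)^2. Integrate:
  int_0^t (36*cos(s)^2) ds = 18*t + 9*sin(2*t).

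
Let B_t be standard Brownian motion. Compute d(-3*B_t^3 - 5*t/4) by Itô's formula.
d(-3*B_t^3 - 5*t/4) = (-9*B_t - 5/4) dt + (-9*B_t^2) dB_t

Itô's formula for f(t, x): d f(t, B_t) = (f_t + (1/2) f_xx) dt + f_x dB_t. Compute partials of f(t, x) = -5*t/4 - 3*x^3:
  f_t(t,x)  = -5/4
  f_x(t,x)  = -9*x^2
  f_xx(t,x) = -18*x
Assemble drift = f_t + (1/2) f_xx = -9*x - 5/4 and diffusion = f_x = -9*x^2. Substituting x = B_t:
  d(-3*B_t^3 - 5*t/4) = (-9*B_t - 5/4) dt + (-9*B_t^2) dB_t.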